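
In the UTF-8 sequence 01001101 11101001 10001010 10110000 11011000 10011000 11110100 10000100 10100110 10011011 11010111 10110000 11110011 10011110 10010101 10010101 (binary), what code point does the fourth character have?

Offset 0: leading byte 0x4D = 01001101 → 1-byte char #1 = 4D.
Offset 1: leading byte 0xE9 = 11101001 → 3-byte char #2 = E9 8A B0.
Offset 4: leading byte 0xD8 = 11011000 → 2-byte char #3 = D8 98.
Offset 6: leading byte 0xF4 = 11110100 → 4-byte char #4 = F4 84 A6 9B.
Leading byte 0xF4 = 11110100 matches 11110xxx → 4-byte sequence.
Byte 1: 0xF4 = 11110100, payload 100 (3 bits).
Byte 2: 0x84 = 10000100 (10xxxxxx ✓), payload 000100.
Byte 3: 0xA6 = 10100110 (10xxxxxx ✓), payload 100110.
Byte 4: 0x9B = 10011011 (10xxxxxx ✓), payload 011011.
Concatenate: 100000100100110011011 = 0x10499B (21 bits → U+10499B).

U+10499B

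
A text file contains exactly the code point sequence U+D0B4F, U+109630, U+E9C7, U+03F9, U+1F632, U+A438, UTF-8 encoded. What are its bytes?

F3 90 AD 8F F4 89 98 B0 EE A7 87 CF B9 F0 9F 98 B2 EA 90 B8

U+D0B4F: 4-byte form → F3 90 AD 8F.
U+109630: 4-byte form → F4 89 98 B0.
U+E9C7: 3-byte form → EE A7 87.
U+03F9: 2-byte form → CF B9.
U+1F632: 4-byte form → F0 9F 98 B2.
U+A438: 3-byte form → EA 90 B8.
Concatenated (20 bytes): F3 90 AD 8F F4 89 98 B0 EE A7 87 CF B9 F0 9F 98 B2 EA 90 B8.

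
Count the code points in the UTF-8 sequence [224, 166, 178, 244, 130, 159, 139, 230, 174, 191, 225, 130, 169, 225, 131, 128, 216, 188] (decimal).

Byte at offset 0: 0xE0 = 11100000 → 3-byte char (#1). Advance 3.
Byte at offset 3: 0xF4 = 11110100 → 4-byte char (#2). Advance 4.
Byte at offset 7: 0xE6 = 11100110 → 3-byte char (#3). Advance 3.
Byte at offset 10: 0xE1 = 11100001 → 3-byte char (#4). Advance 3.
Byte at offset 13: 0xE1 = 11100001 → 3-byte char (#5). Advance 3.
Byte at offset 16: 0xD8 = 11011000 → 2-byte char (#6). Advance 2.
Reached end at offset 18 after 6 code points.

6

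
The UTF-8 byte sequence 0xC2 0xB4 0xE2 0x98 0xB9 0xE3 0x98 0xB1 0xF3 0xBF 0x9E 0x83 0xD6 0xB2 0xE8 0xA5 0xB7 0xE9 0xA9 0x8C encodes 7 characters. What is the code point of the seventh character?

U+9A4C

Offset 0: leading byte 0xC2 = 11000010 → 2-byte char #1 = C2 B4.
Offset 2: leading byte 0xE2 = 11100010 → 3-byte char #2 = E2 98 B9.
Offset 5: leading byte 0xE3 = 11100011 → 3-byte char #3 = E3 98 B1.
Offset 8: leading byte 0xF3 = 11110011 → 4-byte char #4 = F3 BF 9E 83.
Offset 12: leading byte 0xD6 = 11010110 → 2-byte char #5 = D6 B2.
Offset 14: leading byte 0xE8 = 11101000 → 3-byte char #6 = E8 A5 B7.
Offset 17: leading byte 0xE9 = 11101001 → 3-byte char #7 = E9 A9 8C.
Leading byte 0xE9 = 11101001 matches 1110xxxx → 3-byte sequence.
Byte 1: 0xE9 = 11101001, payload 1001 (4 bits).
Byte 2: 0xA9 = 10101001 (10xxxxxx ✓), payload 101001.
Byte 3: 0x8C = 10001100 (10xxxxxx ✓), payload 001100.
Concatenate: 1001101001001100 = 0x9A4C (16 bits → U+9A4C).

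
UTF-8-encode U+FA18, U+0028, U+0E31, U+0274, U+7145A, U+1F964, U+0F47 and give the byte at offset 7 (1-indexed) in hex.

0xB1

1-indexed offset 7 is 0-indexed offset 6.
U+FA18 → 3-byte form EF A8 98 at offsets 0–2.
U+0028 → 1-byte form 28 at offsets 3–3.
U+0E31 → 3-byte form E0 B8 B1 at offsets 4–6.
Offset 6 falls in char 3's range; it's byte 3 of E0 B8 B1 = 0xB1.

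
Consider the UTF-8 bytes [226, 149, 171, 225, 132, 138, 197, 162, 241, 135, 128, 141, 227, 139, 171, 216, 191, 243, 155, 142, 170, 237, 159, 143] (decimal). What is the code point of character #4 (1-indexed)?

U+4700D

Offset 0: leading byte 0xE2 = 11100010 → 3-byte char #1 = E2 95 AB.
Offset 3: leading byte 0xE1 = 11100001 → 3-byte char #2 = E1 84 8A.
Offset 6: leading byte 0xC5 = 11000101 → 2-byte char #3 = C5 A2.
Offset 8: leading byte 0xF1 = 11110001 → 4-byte char #4 = F1 87 80 8D.
Leading byte 0xF1 = 11110001 matches 11110xxx → 4-byte sequence.
Byte 1: 0xF1 = 11110001, payload 001 (3 bits).
Byte 2: 0x87 = 10000111 (10xxxxxx ✓), payload 000111.
Byte 3: 0x80 = 10000000 (10xxxxxx ✓), payload 000000.
Byte 4: 0x8D = 10001101 (10xxxxxx ✓), payload 001101.
Concatenate: 001000111000000001101 = 0x4700D (21 bits → U+4700D).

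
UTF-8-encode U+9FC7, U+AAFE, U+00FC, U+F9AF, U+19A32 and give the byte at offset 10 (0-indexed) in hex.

U+9FC7 → 3-byte form E9 BF 87 at offsets 0–2.
U+AAFE → 3-byte form EA AB BE at offsets 3–5.
U+00FC → 2-byte form C3 BC at offsets 6–7.
U+F9AF → 3-byte form EF A6 AF at offsets 8–10.
Offset 10 falls in char 4's range; it's byte 3 of EF A6 AF = 0xAF.

0xAF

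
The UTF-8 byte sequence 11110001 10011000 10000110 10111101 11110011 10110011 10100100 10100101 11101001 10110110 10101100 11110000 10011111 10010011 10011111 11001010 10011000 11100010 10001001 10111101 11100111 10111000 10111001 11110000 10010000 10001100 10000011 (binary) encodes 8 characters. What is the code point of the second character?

Offset 0: leading byte 0xF1 = 11110001 → 4-byte char #1 = F1 98 86 BD.
Offset 4: leading byte 0xF3 = 11110011 → 4-byte char #2 = F3 B3 A4 A5.
Leading byte 0xF3 = 11110011 matches 11110xxx → 4-byte sequence.
Byte 1: 0xF3 = 11110011, payload 011 (3 bits).
Byte 2: 0xB3 = 10110011 (10xxxxxx ✓), payload 110011.
Byte 3: 0xA4 = 10100100 (10xxxxxx ✓), payload 100100.
Byte 4: 0xA5 = 10100101 (10xxxxxx ✓), payload 100101.
Concatenate: 011110011100100100101 = 0xF3925 (21 bits → U+F3925).

U+F3925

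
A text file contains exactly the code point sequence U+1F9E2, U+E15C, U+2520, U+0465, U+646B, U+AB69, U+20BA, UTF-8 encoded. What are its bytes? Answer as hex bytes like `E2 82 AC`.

U+1F9E2: 4-byte form → F0 9F A7 A2.
U+E15C: 3-byte form → EE 85 9C.
U+2520: 3-byte form → E2 94 A0.
U+0465: 2-byte form → D1 A5.
U+646B: 3-byte form → E6 91 AB.
U+AB69: 3-byte form → EA AD A9.
U+20BA: 3-byte form → E2 82 BA.
Concatenated (21 bytes): F0 9F A7 A2 EE 85 9C E2 94 A0 D1 A5 E6 91 AB EA AD A9 E2 82 BA.

F0 9F A7 A2 EE 85 9C E2 94 A0 D1 A5 E6 91 AB EA AD A9 E2 82 BA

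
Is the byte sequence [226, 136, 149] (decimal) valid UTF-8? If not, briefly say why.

valid

Leading byte 0xE2 = 11100010 → 3-byte form.
Continuation bytes 0x88=10001000, 0x95=10010101 all match 10xxxxxx.
Decoded value 0x2215 is ≥ 0x800 (shortest form) and not a surrogate.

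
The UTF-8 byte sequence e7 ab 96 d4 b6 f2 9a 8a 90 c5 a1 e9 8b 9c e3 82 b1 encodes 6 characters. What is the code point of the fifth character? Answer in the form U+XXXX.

U+92DC

Offset 0: leading byte 0xE7 = 11100111 → 3-byte char #1 = E7 AB 96.
Offset 3: leading byte 0xD4 = 11010100 → 2-byte char #2 = D4 B6.
Offset 5: leading byte 0xF2 = 11110010 → 4-byte char #3 = F2 9A 8A 90.
Offset 9: leading byte 0xC5 = 11000101 → 2-byte char #4 = C5 A1.
Offset 11: leading byte 0xE9 = 11101001 → 3-byte char #5 = E9 8B 9C.
Leading byte 0xE9 = 11101001 matches 1110xxxx → 3-byte sequence.
Byte 1: 0xE9 = 11101001, payload 1001 (4 bits).
Byte 2: 0x8B = 10001011 (10xxxxxx ✓), payload 001011.
Byte 3: 0x9C = 10011100 (10xxxxxx ✓), payload 011100.
Concatenate: 1001001011011100 = 0x92DC (16 bits → U+92DC).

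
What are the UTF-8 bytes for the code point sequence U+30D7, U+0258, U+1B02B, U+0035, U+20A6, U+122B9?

E3 83 97 C9 98 F0 9B 80 AB 35 E2 82 A6 F0 92 8A B9

U+30D7: 3-byte form → E3 83 97.
U+0258: 2-byte form → C9 98.
U+1B02B: 4-byte form → F0 9B 80 AB.
U+0035: 1-byte form → 35.
U+20A6: 3-byte form → E2 82 A6.
U+122B9: 4-byte form → F0 92 8A B9.
Concatenated (17 bytes): E3 83 97 C9 98 F0 9B 80 AB 35 E2 82 A6 F0 92 8A B9.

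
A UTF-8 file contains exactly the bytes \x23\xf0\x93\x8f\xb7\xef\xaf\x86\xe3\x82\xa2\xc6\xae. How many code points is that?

Byte at offset 0: 0x23 = 00100011 → 1-byte char (#1). Advance 1.
Byte at offset 1: 0xF0 = 11110000 → 4-byte char (#2). Advance 4.
Byte at offset 5: 0xEF = 11101111 → 3-byte char (#3). Advance 3.
Byte at offset 8: 0xE3 = 11100011 → 3-byte char (#4). Advance 3.
Byte at offset 11: 0xC6 = 11000110 → 2-byte char (#5). Advance 2.
Reached end at offset 13 after 5 code points.

5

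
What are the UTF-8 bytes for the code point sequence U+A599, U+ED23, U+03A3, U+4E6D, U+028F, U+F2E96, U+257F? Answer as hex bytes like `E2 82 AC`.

U+A599: 3-byte form → EA 96 99.
U+ED23: 3-byte form → EE B4 A3.
U+03A3: 2-byte form → CE A3.
U+4E6D: 3-byte form → E4 B9 AD.
U+028F: 2-byte form → CA 8F.
U+F2E96: 4-byte form → F3 B2 BA 96.
U+257F: 3-byte form → E2 95 BF.
Concatenated (20 bytes): EA 96 99 EE B4 A3 CE A3 E4 B9 AD CA 8F F3 B2 BA 96 E2 95 BF.

EA 96 99 EE B4 A3 CE A3 E4 B9 AD CA 8F F3 B2 BA 96 E2 95 BF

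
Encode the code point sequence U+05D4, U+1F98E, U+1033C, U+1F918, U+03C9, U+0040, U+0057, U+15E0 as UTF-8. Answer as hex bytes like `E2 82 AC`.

D7 94 F0 9F A6 8E F0 90 8C BC F0 9F A4 98 CF 89 40 57 E1 97 A0

U+05D4: 2-byte form → D7 94.
U+1F98E: 4-byte form → F0 9F A6 8E.
U+1033C: 4-byte form → F0 90 8C BC.
U+1F918: 4-byte form → F0 9F A4 98.
U+03C9: 2-byte form → CF 89.
U+0040: 1-byte form → 40.
U+0057: 1-byte form → 57.
U+15E0: 3-byte form → E1 97 A0.
Concatenated (21 bytes): D7 94 F0 9F A6 8E F0 90 8C BC F0 9F A4 98 CF 89 40 57 E1 97 A0.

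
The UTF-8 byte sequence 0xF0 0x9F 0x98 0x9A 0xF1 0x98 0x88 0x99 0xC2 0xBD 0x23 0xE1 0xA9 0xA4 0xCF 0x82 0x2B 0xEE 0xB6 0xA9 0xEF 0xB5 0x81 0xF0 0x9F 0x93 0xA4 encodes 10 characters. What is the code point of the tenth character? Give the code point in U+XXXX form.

U+1F4E4

Offset 0: leading byte 0xF0 = 11110000 → 4-byte char #1 = F0 9F 98 9A.
Offset 4: leading byte 0xF1 = 11110001 → 4-byte char #2 = F1 98 88 99.
Offset 8: leading byte 0xC2 = 11000010 → 2-byte char #3 = C2 BD.
Offset 10: leading byte 0x23 = 00100011 → 1-byte char #4 = 23.
Offset 11: leading byte 0xE1 = 11100001 → 3-byte char #5 = E1 A9 A4.
Offset 14: leading byte 0xCF = 11001111 → 2-byte char #6 = CF 82.
Offset 16: leading byte 0x2B = 00101011 → 1-byte char #7 = 2B.
Offset 17: leading byte 0xEE = 11101110 → 3-byte char #8 = EE B6 A9.
Offset 20: leading byte 0xEF = 11101111 → 3-byte char #9 = EF B5 81.
Offset 23: leading byte 0xF0 = 11110000 → 4-byte char #10 = F0 9F 93 A4.
Leading byte 0xF0 = 11110000 matches 11110xxx → 4-byte sequence.
Byte 1: 0xF0 = 11110000, payload 000 (3 bits).
Byte 2: 0x9F = 10011111 (10xxxxxx ✓), payload 011111.
Byte 3: 0x93 = 10010011 (10xxxxxx ✓), payload 010011.
Byte 4: 0xA4 = 10100100 (10xxxxxx ✓), payload 100100.
Concatenate: 000011111010011100100 = 0x1F4E4 (21 bits → U+1F4E4).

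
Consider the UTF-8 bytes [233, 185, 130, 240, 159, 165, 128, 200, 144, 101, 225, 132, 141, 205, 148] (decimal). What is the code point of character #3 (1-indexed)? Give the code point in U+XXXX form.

Offset 0: leading byte 0xE9 = 11101001 → 3-byte char #1 = E9 B9 82.
Offset 3: leading byte 0xF0 = 11110000 → 4-byte char #2 = F0 9F A5 80.
Offset 7: leading byte 0xC8 = 11001000 → 2-byte char #3 = C8 90.
Leading byte 0xC8 = 11001000 matches 110xxxxx → 2-byte sequence.
Byte 1: 0xC8 = 11001000, payload 01000 (5 bits).
Byte 2: 0x90 = 10010000 (10xxxxxx ✓), payload 010000.
Concatenate: 01000010000 = 0x210 (11 bits → U+0210).

U+0210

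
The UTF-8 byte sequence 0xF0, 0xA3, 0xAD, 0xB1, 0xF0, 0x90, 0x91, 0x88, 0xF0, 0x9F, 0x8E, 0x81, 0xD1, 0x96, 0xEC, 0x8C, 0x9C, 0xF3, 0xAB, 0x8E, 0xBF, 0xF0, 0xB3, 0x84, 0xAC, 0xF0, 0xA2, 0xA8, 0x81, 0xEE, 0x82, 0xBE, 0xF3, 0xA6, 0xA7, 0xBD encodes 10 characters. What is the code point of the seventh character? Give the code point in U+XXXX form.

U+3312C

Offset 0: leading byte 0xF0 = 11110000 → 4-byte char #1 = F0 A3 AD B1.
Offset 4: leading byte 0xF0 = 11110000 → 4-byte char #2 = F0 90 91 88.
Offset 8: leading byte 0xF0 = 11110000 → 4-byte char #3 = F0 9F 8E 81.
Offset 12: leading byte 0xD1 = 11010001 → 2-byte char #4 = D1 96.
Offset 14: leading byte 0xEC = 11101100 → 3-byte char #5 = EC 8C 9C.
Offset 17: leading byte 0xF3 = 11110011 → 4-byte char #6 = F3 AB 8E BF.
Offset 21: leading byte 0xF0 = 11110000 → 4-byte char #7 = F0 B3 84 AC.
Leading byte 0xF0 = 11110000 matches 11110xxx → 4-byte sequence.
Byte 1: 0xF0 = 11110000, payload 000 (3 bits).
Byte 2: 0xB3 = 10110011 (10xxxxxx ✓), payload 110011.
Byte 3: 0x84 = 10000100 (10xxxxxx ✓), payload 000100.
Byte 4: 0xAC = 10101100 (10xxxxxx ✓), payload 101100.
Concatenate: 000110011000100101100 = 0x3312C (21 bits → U+3312C).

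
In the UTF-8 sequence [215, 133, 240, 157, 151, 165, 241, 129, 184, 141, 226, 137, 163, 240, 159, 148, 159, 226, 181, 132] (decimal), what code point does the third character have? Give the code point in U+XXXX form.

Offset 0: leading byte 0xD7 = 11010111 → 2-byte char #1 = D7 85.
Offset 2: leading byte 0xF0 = 11110000 → 4-byte char #2 = F0 9D 97 A5.
Offset 6: leading byte 0xF1 = 11110001 → 4-byte char #3 = F1 81 B8 8D.
Leading byte 0xF1 = 11110001 matches 11110xxx → 4-byte sequence.
Byte 1: 0xF1 = 11110001, payload 001 (3 bits).
Byte 2: 0x81 = 10000001 (10xxxxxx ✓), payload 000001.
Byte 3: 0xB8 = 10111000 (10xxxxxx ✓), payload 111000.
Byte 4: 0x8D = 10001101 (10xxxxxx ✓), payload 001101.
Concatenate: 001000001111000001101 = 0x41E0D (21 bits → U+41E0D).

U+41E0D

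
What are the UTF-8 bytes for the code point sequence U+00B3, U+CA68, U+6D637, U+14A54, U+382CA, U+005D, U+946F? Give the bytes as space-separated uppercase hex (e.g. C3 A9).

C2 B3 EC A9 A8 F1 AD 98 B7 F0 94 A9 94 F0 B8 8B 8A 5D E9 91 AF

U+00B3: 2-byte form → C2 B3.
U+CA68: 3-byte form → EC A9 A8.
U+6D637: 4-byte form → F1 AD 98 B7.
U+14A54: 4-byte form → F0 94 A9 94.
U+382CA: 4-byte form → F0 B8 8B 8A.
U+005D: 1-byte form → 5D.
U+946F: 3-byte form → E9 91 AF.
Concatenated (21 bytes): C2 B3 EC A9 A8 F1 AD 98 B7 F0 94 A9 94 F0 B8 8B 8A 5D E9 91 AF.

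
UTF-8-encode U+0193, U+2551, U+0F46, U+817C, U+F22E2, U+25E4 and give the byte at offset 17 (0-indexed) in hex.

U+0193 → 2-byte form C6 93 at offsets 0–1.
U+2551 → 3-byte form E2 95 91 at offsets 2–4.
U+0F46 → 3-byte form E0 BD 86 at offsets 5–7.
U+817C → 3-byte form E8 85 BC at offsets 8–10.
U+F22E2 → 4-byte form F3 B2 8B A2 at offsets 11–14.
U+25E4 → 3-byte form E2 97 A4 at offsets 15–17.
Offset 17 falls in char 6's range; it's byte 3 of E2 97 A4 = 0xA4.

0xA4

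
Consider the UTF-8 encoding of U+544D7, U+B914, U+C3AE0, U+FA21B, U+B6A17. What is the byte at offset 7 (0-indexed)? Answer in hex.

U+544D7 → 4-byte form F1 94 93 97 at offsets 0–3.
U+B914 → 3-byte form EB A4 94 at offsets 4–6.
U+C3AE0 → 4-byte form F3 83 AB A0 at offsets 7–10.
Offset 7 falls in char 3's range; it's byte 1 of F3 83 AB A0 = 0xF3.

0xF3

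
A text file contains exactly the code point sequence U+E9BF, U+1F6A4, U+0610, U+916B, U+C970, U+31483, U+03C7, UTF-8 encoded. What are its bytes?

U+E9BF: 3-byte form → EE A6 BF.
U+1F6A4: 4-byte form → F0 9F 9A A4.
U+0610: 2-byte form → D8 90.
U+916B: 3-byte form → E9 85 AB.
U+C970: 3-byte form → EC A5 B0.
U+31483: 4-byte form → F0 B1 92 83.
U+03C7: 2-byte form → CF 87.
Concatenated (21 bytes): EE A6 BF F0 9F 9A A4 D8 90 E9 85 AB EC A5 B0 F0 B1 92 83 CF 87.

EE A6 BF F0 9F 9A A4 D8 90 E9 85 AB EC A5 B0 F0 B1 92 83 CF 87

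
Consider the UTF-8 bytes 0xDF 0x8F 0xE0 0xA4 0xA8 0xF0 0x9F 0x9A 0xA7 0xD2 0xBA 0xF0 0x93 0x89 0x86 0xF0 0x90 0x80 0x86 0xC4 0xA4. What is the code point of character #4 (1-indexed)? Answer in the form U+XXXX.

Offset 0: leading byte 0xDF = 11011111 → 2-byte char #1 = DF 8F.
Offset 2: leading byte 0xE0 = 11100000 → 3-byte char #2 = E0 A4 A8.
Offset 5: leading byte 0xF0 = 11110000 → 4-byte char #3 = F0 9F 9A A7.
Offset 9: leading byte 0xD2 = 11010010 → 2-byte char #4 = D2 BA.
Leading byte 0xD2 = 11010010 matches 110xxxxx → 2-byte sequence.
Byte 1: 0xD2 = 11010010, payload 10010 (5 bits).
Byte 2: 0xBA = 10111010 (10xxxxxx ✓), payload 111010.
Concatenate: 10010111010 = 0x4BA (11 bits → U+04BA).

U+04BA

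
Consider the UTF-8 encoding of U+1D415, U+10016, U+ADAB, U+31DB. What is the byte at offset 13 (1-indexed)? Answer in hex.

0x87

1-indexed offset 13 is 0-indexed offset 12.
U+1D415 → 4-byte form F0 9D 90 95 at offsets 0–3.
U+10016 → 4-byte form F0 90 80 96 at offsets 4–7.
U+ADAB → 3-byte form EA B6 AB at offsets 8–10.
U+31DB → 3-byte form E3 87 9B at offsets 11–13.
Offset 12 falls in char 4's range; it's byte 2 of E3 87 9B = 0x87.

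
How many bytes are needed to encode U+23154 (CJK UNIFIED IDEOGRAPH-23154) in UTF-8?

U+23154 = 0x23154. UTF-8 uses 1 byte below 0x80, 2 below 0x800, 3 below 0x10000, 4 up to 0x10FFFF. 0x23154 is in U+10000–U+10FFFF → 4 bytes.

4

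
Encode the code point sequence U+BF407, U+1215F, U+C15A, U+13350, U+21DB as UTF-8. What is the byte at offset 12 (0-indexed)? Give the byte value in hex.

0x93

U+BF407 → 4-byte form F2 BF 90 87 at offsets 0–3.
U+1215F → 4-byte form F0 92 85 9F at offsets 4–7.
U+C15A → 3-byte form EC 85 9A at offsets 8–10.
U+13350 → 4-byte form F0 93 8D 90 at offsets 11–14.
Offset 12 falls in char 4's range; it's byte 2 of F0 93 8D 90 = 0x93.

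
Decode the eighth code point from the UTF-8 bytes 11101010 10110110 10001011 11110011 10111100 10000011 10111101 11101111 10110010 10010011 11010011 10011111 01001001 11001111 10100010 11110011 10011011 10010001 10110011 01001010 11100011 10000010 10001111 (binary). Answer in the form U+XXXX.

U+004A

Offset 0: leading byte 0xEA = 11101010 → 3-byte char #1 = EA B6 8B.
Offset 3: leading byte 0xF3 = 11110011 → 4-byte char #2 = F3 BC 83 BD.
Offset 7: leading byte 0xEF = 11101111 → 3-byte char #3 = EF B2 93.
Offset 10: leading byte 0xD3 = 11010011 → 2-byte char #4 = D3 9F.
Offset 12: leading byte 0x49 = 01001001 → 1-byte char #5 = 49.
Offset 13: leading byte 0xCF = 11001111 → 2-byte char #6 = CF A2.
Offset 15: leading byte 0xF3 = 11110011 → 4-byte char #7 = F3 9B 91 B3.
Offset 19: leading byte 0x4A = 01001010 → 1-byte char #8 = 4A.
Leading byte 0x4A = 01001010 matches 0xxxxxxx → 1-byte sequence.
Byte 1: 0x4A = 01001010, payload 1001010 (7 bits).
Concatenate: 1001010 = 0x4A (7 bits → U+004A).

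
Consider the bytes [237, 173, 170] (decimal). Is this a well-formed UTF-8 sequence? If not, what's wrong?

Structurally a 3-byte sequence; payload = 0xDB6A.
But 0xDB6A is in U+D800–U+DFFF, the surrogate range. Surrogates are not Unicode scalar values and are forbidden in UTF-8.

invalid (encodes a surrogate (U+D800–U+DFFF))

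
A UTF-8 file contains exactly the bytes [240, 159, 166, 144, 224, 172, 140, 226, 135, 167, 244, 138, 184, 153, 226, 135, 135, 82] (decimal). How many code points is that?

6

Byte at offset 0: 0xF0 = 11110000 → 4-byte char (#1). Advance 4.
Byte at offset 4: 0xE0 = 11100000 → 3-byte char (#2). Advance 3.
Byte at offset 7: 0xE2 = 11100010 → 3-byte char (#3). Advance 3.
Byte at offset 10: 0xF4 = 11110100 → 4-byte char (#4). Advance 4.
Byte at offset 14: 0xE2 = 11100010 → 3-byte char (#5). Advance 3.
Byte at offset 17: 0x52 = 01010010 → 1-byte char (#6). Advance 1.
Reached end at offset 18 after 6 code points.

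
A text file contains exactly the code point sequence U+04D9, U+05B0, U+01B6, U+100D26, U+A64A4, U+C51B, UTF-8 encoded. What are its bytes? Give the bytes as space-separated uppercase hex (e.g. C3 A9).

U+04D9: 2-byte form → D3 99.
U+05B0: 2-byte form → D6 B0.
U+01B6: 2-byte form → C6 B6.
U+100D26: 4-byte form → F4 80 B4 A6.
U+A64A4: 4-byte form → F2 A6 92 A4.
U+C51B: 3-byte form → EC 94 9B.
Concatenated (17 bytes): D3 99 D6 B0 C6 B6 F4 80 B4 A6 F2 A6 92 A4 EC 94 9B.

D3 99 D6 B0 C6 B6 F4 80 B4 A6 F2 A6 92 A4 EC 94 9B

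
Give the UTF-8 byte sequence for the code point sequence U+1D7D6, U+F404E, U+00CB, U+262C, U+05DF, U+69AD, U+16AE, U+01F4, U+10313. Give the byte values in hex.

U+1D7D6: 4-byte form → F0 9D 9F 96.
U+F404E: 4-byte form → F3 B4 81 8E.
U+00CB: 2-byte form → C3 8B.
U+262C: 3-byte form → E2 98 AC.
U+05DF: 2-byte form → D7 9F.
U+69AD: 3-byte form → E6 A6 AD.
U+16AE: 3-byte form → E1 9A AE.
U+01F4: 2-byte form → C7 B4.
U+10313: 4-byte form → F0 90 8C 93.
Concatenated (27 bytes): F0 9D 9F 96 F3 B4 81 8E C3 8B E2 98 AC D7 9F E6 A6 AD E1 9A AE C7 B4 F0 90 8C 93.

F0 9D 9F 96 F3 B4 81 8E C3 8B E2 98 AC D7 9F E6 A6 AD E1 9A AE C7 B4 F0 90 8C 93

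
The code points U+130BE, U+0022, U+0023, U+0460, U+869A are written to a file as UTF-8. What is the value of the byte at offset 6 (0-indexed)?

0xD1

U+130BE → 4-byte form F0 93 82 BE at offsets 0–3.
U+0022 → 1-byte form 22 at offsets 4–4.
U+0023 → 1-byte form 23 at offsets 5–5.
U+0460 → 2-byte form D1 A0 at offsets 6–7.
Offset 6 falls in char 4's range; it's byte 1 of D1 A0 = 0xD1.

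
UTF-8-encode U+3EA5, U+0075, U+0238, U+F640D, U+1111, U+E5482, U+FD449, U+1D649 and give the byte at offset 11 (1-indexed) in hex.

0xE1

1-indexed offset 11 is 0-indexed offset 10.
U+3EA5 → 3-byte form E3 BA A5 at offsets 0–2.
U+0075 → 1-byte form 75 at offsets 3–3.
U+0238 → 2-byte form C8 B8 at offsets 4–5.
U+F640D → 4-byte form F3 B6 90 8D at offsets 6–9.
U+1111 → 3-byte form E1 84 91 at offsets 10–12.
Offset 10 falls in char 5's range; it's byte 1 of E1 84 91 = 0xE1.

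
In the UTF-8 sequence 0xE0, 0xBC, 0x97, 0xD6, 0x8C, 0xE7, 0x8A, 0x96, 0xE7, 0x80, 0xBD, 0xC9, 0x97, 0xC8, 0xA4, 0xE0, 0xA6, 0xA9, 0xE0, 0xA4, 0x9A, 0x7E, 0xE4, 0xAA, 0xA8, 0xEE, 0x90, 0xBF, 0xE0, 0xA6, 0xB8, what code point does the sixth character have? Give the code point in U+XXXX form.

Offset 0: leading byte 0xE0 = 11100000 → 3-byte char #1 = E0 BC 97.
Offset 3: leading byte 0xD6 = 11010110 → 2-byte char #2 = D6 8C.
Offset 5: leading byte 0xE7 = 11100111 → 3-byte char #3 = E7 8A 96.
Offset 8: leading byte 0xE7 = 11100111 → 3-byte char #4 = E7 80 BD.
Offset 11: leading byte 0xC9 = 11001001 → 2-byte char #5 = C9 97.
Offset 13: leading byte 0xC8 = 11001000 → 2-byte char #6 = C8 A4.
Leading byte 0xC8 = 11001000 matches 110xxxxx → 2-byte sequence.
Byte 1: 0xC8 = 11001000, payload 01000 (5 bits).
Byte 2: 0xA4 = 10100100 (10xxxxxx ✓), payload 100100.
Concatenate: 01000100100 = 0x224 (11 bits → U+0224).

U+0224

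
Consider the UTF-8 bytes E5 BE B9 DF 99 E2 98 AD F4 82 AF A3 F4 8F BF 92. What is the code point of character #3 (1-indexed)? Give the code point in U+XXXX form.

Offset 0: leading byte 0xE5 = 11100101 → 3-byte char #1 = E5 BE B9.
Offset 3: leading byte 0xDF = 11011111 → 2-byte char #2 = DF 99.
Offset 5: leading byte 0xE2 = 11100010 → 3-byte char #3 = E2 98 AD.
Leading byte 0xE2 = 11100010 matches 1110xxxx → 3-byte sequence.
Byte 1: 0xE2 = 11100010, payload 0010 (4 bits).
Byte 2: 0x98 = 10011000 (10xxxxxx ✓), payload 011000.
Byte 3: 0xAD = 10101101 (10xxxxxx ✓), payload 101101.
Concatenate: 0010011000101101 = 0x262D (16 bits → U+262D).

U+262D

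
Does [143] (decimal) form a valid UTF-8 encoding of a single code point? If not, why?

invalid (continuation byte with no leading byte)

Byte 0x8F = 10001111 has the form 10xxxxxx — a continuation byte — but there is no preceding leading byte.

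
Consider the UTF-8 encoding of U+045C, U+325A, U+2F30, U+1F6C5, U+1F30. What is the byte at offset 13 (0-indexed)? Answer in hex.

U+045C → 2-byte form D1 9C at offsets 0–1.
U+325A → 3-byte form E3 89 9A at offsets 2–4.
U+2F30 → 3-byte form E2 BC B0 at offsets 5–7.
U+1F6C5 → 4-byte form F0 9F 9B 85 at offsets 8–11.
U+1F30 → 3-byte form E1 BC B0 at offsets 12–14.
Offset 13 falls in char 5's range; it's byte 2 of E1 BC B0 = 0xBC.

0xBC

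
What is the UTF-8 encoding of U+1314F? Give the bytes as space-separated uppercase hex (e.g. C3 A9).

U+1314F = 0x1314F = 78159 decimal. In range U+10000–U+10FFFF → 4-byte form: 11110xxx 10xxxxxx 10xxxxxx 10xxxxxx.
Binary (21 bits): 000010011000101001111.
Split 3+6+6+6: 000 | 010011 | 000101 | 001111.
Byte 1: 11110000 = 0xF0.
Byte 2: 10010011 = 0x93.
Byte 3: 10000101 = 0x85.
Byte 4: 10001111 = 0x8F.

F0 93 85 8F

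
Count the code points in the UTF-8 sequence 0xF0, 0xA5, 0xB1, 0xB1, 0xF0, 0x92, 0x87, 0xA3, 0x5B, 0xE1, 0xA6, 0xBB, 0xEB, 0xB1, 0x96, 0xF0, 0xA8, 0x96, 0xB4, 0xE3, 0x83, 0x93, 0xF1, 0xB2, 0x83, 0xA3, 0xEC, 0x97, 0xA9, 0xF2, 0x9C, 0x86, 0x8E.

10

Byte at offset 0: 0xF0 = 11110000 → 4-byte char (#1). Advance 4.
Byte at offset 4: 0xF0 = 11110000 → 4-byte char (#2). Advance 4.
Byte at offset 8: 0x5B = 01011011 → 1-byte char (#3). Advance 1.
Byte at offset 9: 0xE1 = 11100001 → 3-byte char (#4). Advance 3.
Byte at offset 12: 0xEB = 11101011 → 3-byte char (#5). Advance 3.
Byte at offset 15: 0xF0 = 11110000 → 4-byte char (#6). Advance 4.
Byte at offset 19: 0xE3 = 11100011 → 3-byte char (#7). Advance 3.
Byte at offset 22: 0xF1 = 11110001 → 4-byte char (#8). Advance 4.
Byte at offset 26: 0xEC = 11101100 → 3-byte char (#9). Advance 3.
Byte at offset 29: 0xF2 = 11110010 → 4-byte char (#10). Advance 4.
Reached end at offset 33 after 10 code points.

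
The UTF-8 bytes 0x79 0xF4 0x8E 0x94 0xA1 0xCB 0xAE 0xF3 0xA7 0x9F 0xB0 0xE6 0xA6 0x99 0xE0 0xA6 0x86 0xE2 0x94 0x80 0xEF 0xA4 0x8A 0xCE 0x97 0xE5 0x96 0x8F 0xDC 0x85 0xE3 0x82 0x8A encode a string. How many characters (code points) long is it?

Byte at offset 0: 0x79 = 01111001 → 1-byte char (#1). Advance 1.
Byte at offset 1: 0xF4 = 11110100 → 4-byte char (#2). Advance 4.
Byte at offset 5: 0xCB = 11001011 → 2-byte char (#3). Advance 2.
Byte at offset 7: 0xF3 = 11110011 → 4-byte char (#4). Advance 4.
Byte at offset 11: 0xE6 = 11100110 → 3-byte char (#5). Advance 3.
Byte at offset 14: 0xE0 = 11100000 → 3-byte char (#6). Advance 3.
Byte at offset 17: 0xE2 = 11100010 → 3-byte char (#7). Advance 3.
Byte at offset 20: 0xEF = 11101111 → 3-byte char (#8). Advance 3.
Byte at offset 23: 0xCE = 11001110 → 2-byte char (#9). Advance 2.
Byte at offset 25: 0xE5 = 11100101 → 3-byte char (#10). Advance 3.
Byte at offset 28: 0xDC = 11011100 → 2-byte char (#11). Advance 2.
Byte at offset 30: 0xE3 = 11100011 → 3-byte char (#12). Advance 3.
Reached end at offset 33 after 12 code points.

12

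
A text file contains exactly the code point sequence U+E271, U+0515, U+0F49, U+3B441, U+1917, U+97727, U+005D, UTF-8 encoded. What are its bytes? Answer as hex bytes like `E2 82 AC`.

EE 89 B1 D4 95 E0 BD 89 F0 BB 91 81 E1 A4 97 F2 97 9C A7 5D

U+E271: 3-byte form → EE 89 B1.
U+0515: 2-byte form → D4 95.
U+0F49: 3-byte form → E0 BD 89.
U+3B441: 4-byte form → F0 BB 91 81.
U+1917: 3-byte form → E1 A4 97.
U+97727: 4-byte form → F2 97 9C A7.
U+005D: 1-byte form → 5D.
Concatenated (20 bytes): EE 89 B1 D4 95 E0 BD 89 F0 BB 91 81 E1 A4 97 F2 97 9C A7 5D.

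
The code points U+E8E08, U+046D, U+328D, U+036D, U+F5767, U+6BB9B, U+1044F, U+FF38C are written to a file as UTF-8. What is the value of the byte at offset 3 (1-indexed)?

1-indexed offset 3 is 0-indexed offset 2.
U+E8E08 → 4-byte form F3 A8 B8 88 at offsets 0–3.
Offset 2 falls in char 1's range; it's byte 3 of F3 A8 B8 88 = 0xB8.

0xB8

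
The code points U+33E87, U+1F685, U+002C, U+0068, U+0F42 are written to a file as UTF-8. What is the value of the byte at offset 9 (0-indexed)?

U+33E87 → 4-byte form F0 B3 BA 87 at offsets 0–3.
U+1F685 → 4-byte form F0 9F 9A 85 at offsets 4–7.
U+002C → 1-byte form 2C at offsets 8–8.
U+0068 → 1-byte form 68 at offsets 9–9.
Offset 9 falls in char 4's range; it's byte 1 of 68 = 0x68.

0x68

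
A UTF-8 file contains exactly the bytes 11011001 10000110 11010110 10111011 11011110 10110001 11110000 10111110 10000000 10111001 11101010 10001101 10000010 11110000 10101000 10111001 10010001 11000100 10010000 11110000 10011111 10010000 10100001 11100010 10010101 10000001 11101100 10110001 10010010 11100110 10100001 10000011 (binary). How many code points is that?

Byte at offset 0: 0xD9 = 11011001 → 2-byte char (#1). Advance 2.
Byte at offset 2: 0xD6 = 11010110 → 2-byte char (#2). Advance 2.
Byte at offset 4: 0xDE = 11011110 → 2-byte char (#3). Advance 2.
Byte at offset 6: 0xF0 = 11110000 → 4-byte char (#4). Advance 4.
Byte at offset 10: 0xEA = 11101010 → 3-byte char (#5). Advance 3.
Byte at offset 13: 0xF0 = 11110000 → 4-byte char (#6). Advance 4.
Byte at offset 17: 0xC4 = 11000100 → 2-byte char (#7). Advance 2.
Byte at offset 19: 0xF0 = 11110000 → 4-byte char (#8). Advance 4.
Byte at offset 23: 0xE2 = 11100010 → 3-byte char (#9). Advance 3.
Byte at offset 26: 0xEC = 11101100 → 3-byte char (#10). Advance 3.
Byte at offset 29: 0xE6 = 11100110 → 3-byte char (#11). Advance 3.
Reached end at offset 32 after 11 code points.

11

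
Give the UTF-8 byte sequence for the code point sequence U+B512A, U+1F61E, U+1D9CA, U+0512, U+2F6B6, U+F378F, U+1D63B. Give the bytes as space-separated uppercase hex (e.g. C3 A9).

F2 B5 84 AA F0 9F 98 9E F0 9D A7 8A D4 92 F0 AF 9A B6 F3 B3 9E 8F F0 9D 98 BB

U+B512A: 4-byte form → F2 B5 84 AA.
U+1F61E: 4-byte form → F0 9F 98 9E.
U+1D9CA: 4-byte form → F0 9D A7 8A.
U+0512: 2-byte form → D4 92.
U+2F6B6: 4-byte form → F0 AF 9A B6.
U+F378F: 4-byte form → F3 B3 9E 8F.
U+1D63B: 4-byte form → F0 9D 98 BB.
Concatenated (26 bytes): F2 B5 84 AA F0 9F 98 9E F0 9D A7 8A D4 92 F0 AF 9A B6 F3 B3 9E 8F F0 9D 98 BB.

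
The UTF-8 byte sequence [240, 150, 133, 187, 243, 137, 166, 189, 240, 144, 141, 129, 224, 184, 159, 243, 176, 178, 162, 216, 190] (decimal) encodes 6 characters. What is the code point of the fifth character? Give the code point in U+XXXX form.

U+F0CA2

Offset 0: leading byte 0xF0 = 11110000 → 4-byte char #1 = F0 96 85 BB.
Offset 4: leading byte 0xF3 = 11110011 → 4-byte char #2 = F3 89 A6 BD.
Offset 8: leading byte 0xF0 = 11110000 → 4-byte char #3 = F0 90 8D 81.
Offset 12: leading byte 0xE0 = 11100000 → 3-byte char #4 = E0 B8 9F.
Offset 15: leading byte 0xF3 = 11110011 → 4-byte char #5 = F3 B0 B2 A2.
Leading byte 0xF3 = 11110011 matches 11110xxx → 4-byte sequence.
Byte 1: 0xF3 = 11110011, payload 011 (3 bits).
Byte 2: 0xB0 = 10110000 (10xxxxxx ✓), payload 110000.
Byte 3: 0xB2 = 10110010 (10xxxxxx ✓), payload 110010.
Byte 4: 0xA2 = 10100010 (10xxxxxx ✓), payload 100010.
Concatenate: 011110000110010100010 = 0xF0CA2 (21 bits → U+F0CA2).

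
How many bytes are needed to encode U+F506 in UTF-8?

U+F506 = 0xF506. UTF-8 uses 1 byte below 0x80, 2 below 0x800, 3 below 0x10000, 4 up to 0x10FFFF. 0xF506 is in U+0800–U+FFFF → 3 bytes.

3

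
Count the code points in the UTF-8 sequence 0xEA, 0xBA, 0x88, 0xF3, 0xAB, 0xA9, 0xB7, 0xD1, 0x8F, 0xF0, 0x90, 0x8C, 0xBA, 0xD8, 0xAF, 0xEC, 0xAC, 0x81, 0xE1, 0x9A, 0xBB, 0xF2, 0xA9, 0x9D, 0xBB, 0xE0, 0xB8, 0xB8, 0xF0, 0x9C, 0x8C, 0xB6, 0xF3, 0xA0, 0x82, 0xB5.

11

Byte at offset 0: 0xEA = 11101010 → 3-byte char (#1). Advance 3.
Byte at offset 3: 0xF3 = 11110011 → 4-byte char (#2). Advance 4.
Byte at offset 7: 0xD1 = 11010001 → 2-byte char (#3). Advance 2.
Byte at offset 9: 0xF0 = 11110000 → 4-byte char (#4). Advance 4.
Byte at offset 13: 0xD8 = 11011000 → 2-byte char (#5). Advance 2.
Byte at offset 15: 0xEC = 11101100 → 3-byte char (#6). Advance 3.
Byte at offset 18: 0xE1 = 11100001 → 3-byte char (#7). Advance 3.
Byte at offset 21: 0xF2 = 11110010 → 4-byte char (#8). Advance 4.
Byte at offset 25: 0xE0 = 11100000 → 3-byte char (#9). Advance 3.
Byte at offset 28: 0xF0 = 11110000 → 4-byte char (#10). Advance 4.
Byte at offset 32: 0xF3 = 11110011 → 4-byte char (#11). Advance 4.
Reached end at offset 36 after 11 code points.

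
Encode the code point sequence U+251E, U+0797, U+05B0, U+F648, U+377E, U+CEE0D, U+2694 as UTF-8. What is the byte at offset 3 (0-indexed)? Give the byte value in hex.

U+251E → 3-byte form E2 94 9E at offsets 0–2.
U+0797 → 2-byte form DE 97 at offsets 3–4.
Offset 3 falls in char 2's range; it's byte 1 of DE 97 = 0xDE.

0xDE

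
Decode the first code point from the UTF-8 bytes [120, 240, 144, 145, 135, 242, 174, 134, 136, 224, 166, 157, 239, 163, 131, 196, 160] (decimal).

U+0078

Offset 0: leading byte 0x78 = 01111000 → 1-byte char #1 = 78.
Leading byte 0x78 = 01111000 matches 0xxxxxxx → 1-byte sequence.
Byte 1: 0x78 = 01111000, payload 1111000 (7 bits).
Concatenate: 1111000 = 0x78 (7 bits → U+0078).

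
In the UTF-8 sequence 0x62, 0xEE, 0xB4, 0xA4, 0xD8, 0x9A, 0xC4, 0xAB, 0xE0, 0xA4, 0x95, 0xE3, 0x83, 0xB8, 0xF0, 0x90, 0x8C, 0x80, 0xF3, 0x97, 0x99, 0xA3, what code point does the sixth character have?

U+30F8

Offset 0: leading byte 0x62 = 01100010 → 1-byte char #1 = 62.
Offset 1: leading byte 0xEE = 11101110 → 3-byte char #2 = EE B4 A4.
Offset 4: leading byte 0xD8 = 11011000 → 2-byte char #3 = D8 9A.
Offset 6: leading byte 0xC4 = 11000100 → 2-byte char #4 = C4 AB.
Offset 8: leading byte 0xE0 = 11100000 → 3-byte char #5 = E0 A4 95.
Offset 11: leading byte 0xE3 = 11100011 → 3-byte char #6 = E3 83 B8.
Leading byte 0xE3 = 11100011 matches 1110xxxx → 3-byte sequence.
Byte 1: 0xE3 = 11100011, payload 0011 (4 bits).
Byte 2: 0x83 = 10000011 (10xxxxxx ✓), payload 000011.
Byte 3: 0xB8 = 10111000 (10xxxxxx ✓), payload 111000.
Concatenate: 0011000011111000 = 0x30F8 (16 bits → U+30F8).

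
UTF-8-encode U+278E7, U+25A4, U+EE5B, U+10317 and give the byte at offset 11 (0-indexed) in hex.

0x90

U+278E7 → 4-byte form F0 A7 A3 A7 at offsets 0–3.
U+25A4 → 3-byte form E2 96 A4 at offsets 4–6.
U+EE5B → 3-byte form EE B9 9B at offsets 7–9.
U+10317 → 4-byte form F0 90 8C 97 at offsets 10–13.
Offset 11 falls in char 4's range; it's byte 2 of F0 90 8C 97 = 0x90.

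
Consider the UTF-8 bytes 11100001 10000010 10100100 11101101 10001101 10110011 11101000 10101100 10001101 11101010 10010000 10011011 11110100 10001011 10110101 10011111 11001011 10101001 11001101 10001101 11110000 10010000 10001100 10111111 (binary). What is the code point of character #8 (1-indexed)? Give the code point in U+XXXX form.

Offset 0: leading byte 0xE1 = 11100001 → 3-byte char #1 = E1 82 A4.
Offset 3: leading byte 0xED = 11101101 → 3-byte char #2 = ED 8D B3.
Offset 6: leading byte 0xE8 = 11101000 → 3-byte char #3 = E8 AC 8D.
Offset 9: leading byte 0xEA = 11101010 → 3-byte char #4 = EA 90 9B.
Offset 12: leading byte 0xF4 = 11110100 → 4-byte char #5 = F4 8B B5 9F.
Offset 16: leading byte 0xCB = 11001011 → 2-byte char #6 = CB A9.
Offset 18: leading byte 0xCD = 11001101 → 2-byte char #7 = CD 8D.
Offset 20: leading byte 0xF0 = 11110000 → 4-byte char #8 = F0 90 8C BF.
Leading byte 0xF0 = 11110000 matches 11110xxx → 4-byte sequence.
Byte 1: 0xF0 = 11110000, payload 000 (3 bits).
Byte 2: 0x90 = 10010000 (10xxxxxx ✓), payload 010000.
Byte 3: 0x8C = 10001100 (10xxxxxx ✓), payload 001100.
Byte 4: 0xBF = 10111111 (10xxxxxx ✓), payload 111111.
Concatenate: 000010000001100111111 = 0x1033F (21 bits → U+1033F).

U+1033F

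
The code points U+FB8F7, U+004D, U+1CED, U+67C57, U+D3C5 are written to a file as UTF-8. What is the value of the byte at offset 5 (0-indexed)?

U+FB8F7 → 4-byte form F3 BB A3 B7 at offsets 0–3.
U+004D → 1-byte form 4D at offsets 4–4.
U+1CED → 3-byte form E1 B3 AD at offsets 5–7.
Offset 5 falls in char 3's range; it's byte 1 of E1 B3 AD = 0xE1.

0xE1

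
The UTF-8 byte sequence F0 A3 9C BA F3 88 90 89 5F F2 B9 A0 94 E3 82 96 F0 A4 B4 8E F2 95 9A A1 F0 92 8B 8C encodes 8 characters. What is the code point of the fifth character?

U+3096

Offset 0: leading byte 0xF0 = 11110000 → 4-byte char #1 = F0 A3 9C BA.
Offset 4: leading byte 0xF3 = 11110011 → 4-byte char #2 = F3 88 90 89.
Offset 8: leading byte 0x5F = 01011111 → 1-byte char #3 = 5F.
Offset 9: leading byte 0xF2 = 11110010 → 4-byte char #4 = F2 B9 A0 94.
Offset 13: leading byte 0xE3 = 11100011 → 3-byte char #5 = E3 82 96.
Leading byte 0xE3 = 11100011 matches 1110xxxx → 3-byte sequence.
Byte 1: 0xE3 = 11100011, payload 0011 (4 bits).
Byte 2: 0x82 = 10000010 (10xxxxxx ✓), payload 000010.
Byte 3: 0x96 = 10010110 (10xxxxxx ✓), payload 010110.
Concatenate: 0011000010010110 = 0x3096 (16 bits → U+3096).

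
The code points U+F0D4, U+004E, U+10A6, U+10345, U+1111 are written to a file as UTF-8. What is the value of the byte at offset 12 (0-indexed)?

U+F0D4 → 3-byte form EF 83 94 at offsets 0–2.
U+004E → 1-byte form 4E at offsets 3–3.
U+10A6 → 3-byte form E1 82 A6 at offsets 4–6.
U+10345 → 4-byte form F0 90 8D 85 at offsets 7–10.
U+1111 → 3-byte form E1 84 91 at offsets 11–13.
Offset 12 falls in char 5's range; it's byte 2 of E1 84 91 = 0x84.

0x84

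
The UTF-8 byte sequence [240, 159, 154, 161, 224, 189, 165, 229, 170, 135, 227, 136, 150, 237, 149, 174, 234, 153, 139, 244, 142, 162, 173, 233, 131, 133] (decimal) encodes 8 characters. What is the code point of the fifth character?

U+D56E

Offset 0: leading byte 0xF0 = 11110000 → 4-byte char #1 = F0 9F 9A A1.
Offset 4: leading byte 0xE0 = 11100000 → 3-byte char #2 = E0 BD A5.
Offset 7: leading byte 0xE5 = 11100101 → 3-byte char #3 = E5 AA 87.
Offset 10: leading byte 0xE3 = 11100011 → 3-byte char #4 = E3 88 96.
Offset 13: leading byte 0xED = 11101101 → 3-byte char #5 = ED 95 AE.
Leading byte 0xED = 11101101 matches 1110xxxx → 3-byte sequence.
Byte 1: 0xED = 11101101, payload 1101 (4 bits).
Byte 2: 0x95 = 10010101 (10xxxxxx ✓), payload 010101.
Byte 3: 0xAE = 10101110 (10xxxxxx ✓), payload 101110.
Concatenate: 1101010101101110 = 0xD56E (16 bits → U+D56E).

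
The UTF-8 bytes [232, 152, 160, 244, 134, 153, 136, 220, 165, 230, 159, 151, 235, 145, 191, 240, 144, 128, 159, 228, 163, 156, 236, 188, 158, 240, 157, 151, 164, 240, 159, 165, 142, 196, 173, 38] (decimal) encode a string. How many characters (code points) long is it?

Byte at offset 0: 0xE8 = 11101000 → 3-byte char (#1). Advance 3.
Byte at offset 3: 0xF4 = 11110100 → 4-byte char (#2). Advance 4.
Byte at offset 7: 0xDC = 11011100 → 2-byte char (#3). Advance 2.
Byte at offset 9: 0xE6 = 11100110 → 3-byte char (#4). Advance 3.
Byte at offset 12: 0xEB = 11101011 → 3-byte char (#5). Advance 3.
Byte at offset 15: 0xF0 = 11110000 → 4-byte char (#6). Advance 4.
Byte at offset 19: 0xE4 = 11100100 → 3-byte char (#7). Advance 3.
Byte at offset 22: 0xEC = 11101100 → 3-byte char (#8). Advance 3.
Byte at offset 25: 0xF0 = 11110000 → 4-byte char (#9). Advance 4.
Byte at offset 29: 0xF0 = 11110000 → 4-byte char (#10). Advance 4.
Byte at offset 33: 0xC4 = 11000100 → 2-byte char (#11). Advance 2.
Byte at offset 35: 0x26 = 00100110 → 1-byte char (#12). Advance 1.
Reached end at offset 36 after 12 code points.

12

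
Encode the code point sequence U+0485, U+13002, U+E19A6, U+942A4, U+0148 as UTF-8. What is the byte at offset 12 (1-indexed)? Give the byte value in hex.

1-indexed offset 12 is 0-indexed offset 11.
U+0485 → 2-byte form D2 85 at offsets 0–1.
U+13002 → 4-byte form F0 93 80 82 at offsets 2–5.
U+E19A6 → 4-byte form F3 A1 A6 A6 at offsets 6–9.
U+942A4 → 4-byte form F2 94 8A A4 at offsets 10–13.
Offset 11 falls in char 4's range; it's byte 2 of F2 94 8A A4 = 0x94.

0x94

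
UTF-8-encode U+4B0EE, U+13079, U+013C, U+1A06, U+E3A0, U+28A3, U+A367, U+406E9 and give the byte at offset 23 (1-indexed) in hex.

0xF1

1-indexed offset 23 is 0-indexed offset 22.
U+4B0EE → 4-byte form F1 8B 83 AE at offsets 0–3.
U+13079 → 4-byte form F0 93 81 B9 at offsets 4–7.
U+013C → 2-byte form C4 BC at offsets 8–9.
U+1A06 → 3-byte form E1 A8 86 at offsets 10–12.
U+E3A0 → 3-byte form EE 8E A0 at offsets 13–15.
U+28A3 → 3-byte form E2 A2 A3 at offsets 16–18.
U+A367 → 3-byte form EA 8D A7 at offsets 19–21.
U+406E9 → 4-byte form F1 80 9B A9 at offsets 22–25.
Offset 22 falls in char 8's range; it's byte 1 of F1 80 9B A9 = 0xF1.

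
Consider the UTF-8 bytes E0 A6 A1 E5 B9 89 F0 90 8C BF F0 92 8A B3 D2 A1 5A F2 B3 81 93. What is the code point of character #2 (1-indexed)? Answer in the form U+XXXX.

U+5E49

Offset 0: leading byte 0xE0 = 11100000 → 3-byte char #1 = E0 A6 A1.
Offset 3: leading byte 0xE5 = 11100101 → 3-byte char #2 = E5 B9 89.
Leading byte 0xE5 = 11100101 matches 1110xxxx → 3-byte sequence.
Byte 1: 0xE5 = 11100101, payload 0101 (4 bits).
Byte 2: 0xB9 = 10111001 (10xxxxxx ✓), payload 111001.
Byte 3: 0x89 = 10001001 (10xxxxxx ✓), payload 001001.
Concatenate: 0101111001001001 = 0x5E49 (16 bits → U+5E49).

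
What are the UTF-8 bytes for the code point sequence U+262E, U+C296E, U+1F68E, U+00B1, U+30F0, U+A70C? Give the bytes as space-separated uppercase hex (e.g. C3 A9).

E2 98 AE F3 82 A5 AE F0 9F 9A 8E C2 B1 E3 83 B0 EA 9C 8C

U+262E: 3-byte form → E2 98 AE.
U+C296E: 4-byte form → F3 82 A5 AE.
U+1F68E: 4-byte form → F0 9F 9A 8E.
U+00B1: 2-byte form → C2 B1.
U+30F0: 3-byte form → E3 83 B0.
U+A70C: 3-byte form → EA 9C 8C.
Concatenated (19 bytes): E2 98 AE F3 82 A5 AE F0 9F 9A 8E C2 B1 E3 83 B0 EA 9C 8C.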